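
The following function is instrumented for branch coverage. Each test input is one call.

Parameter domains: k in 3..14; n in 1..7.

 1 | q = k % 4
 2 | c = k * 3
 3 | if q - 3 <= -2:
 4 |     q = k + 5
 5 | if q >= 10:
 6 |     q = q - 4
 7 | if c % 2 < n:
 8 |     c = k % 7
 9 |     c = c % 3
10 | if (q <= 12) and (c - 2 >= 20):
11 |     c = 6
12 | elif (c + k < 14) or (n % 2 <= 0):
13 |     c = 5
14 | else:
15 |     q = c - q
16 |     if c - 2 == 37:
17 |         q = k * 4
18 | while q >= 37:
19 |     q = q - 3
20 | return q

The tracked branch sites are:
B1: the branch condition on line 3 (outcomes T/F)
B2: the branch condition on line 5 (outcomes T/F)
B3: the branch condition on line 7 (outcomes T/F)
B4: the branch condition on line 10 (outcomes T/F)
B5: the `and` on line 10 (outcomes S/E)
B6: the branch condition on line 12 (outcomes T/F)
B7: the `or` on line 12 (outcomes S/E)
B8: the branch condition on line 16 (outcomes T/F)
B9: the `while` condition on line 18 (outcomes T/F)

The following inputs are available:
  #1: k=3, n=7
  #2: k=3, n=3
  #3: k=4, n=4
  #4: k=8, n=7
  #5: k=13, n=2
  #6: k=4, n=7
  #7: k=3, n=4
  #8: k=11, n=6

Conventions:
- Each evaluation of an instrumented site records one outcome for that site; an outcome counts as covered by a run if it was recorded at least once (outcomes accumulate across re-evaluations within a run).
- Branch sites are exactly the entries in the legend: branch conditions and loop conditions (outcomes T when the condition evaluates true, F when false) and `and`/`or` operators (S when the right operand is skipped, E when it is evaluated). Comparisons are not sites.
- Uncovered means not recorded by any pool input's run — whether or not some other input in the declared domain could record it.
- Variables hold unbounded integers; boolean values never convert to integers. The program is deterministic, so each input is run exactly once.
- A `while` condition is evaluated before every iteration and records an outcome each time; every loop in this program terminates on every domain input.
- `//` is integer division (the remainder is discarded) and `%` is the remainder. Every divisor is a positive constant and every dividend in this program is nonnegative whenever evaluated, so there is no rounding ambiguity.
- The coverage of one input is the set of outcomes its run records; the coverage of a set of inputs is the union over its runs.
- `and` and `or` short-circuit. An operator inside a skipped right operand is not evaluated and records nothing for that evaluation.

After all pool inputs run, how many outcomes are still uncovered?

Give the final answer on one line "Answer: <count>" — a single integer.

input #1 (k=3, n=7): covers B1=F, B2=F, B3=T, B4=F, B5=E, B6=T, B7=S, B9=F
input #2 (k=3, n=3): covers B1=F, B2=F, B3=T, B4=F, B5=E, B6=T, B7=S, B9=F
input #3 (k=4, n=4): covers B1=T, B2=F, B3=T, B4=F, B5=E, B6=T, B7=S, B9=F
input #4 (k=8, n=7): covers B1=T, B2=T, B3=T, B4=F, B5=E, B6=T, B7=S, B9=F
input #5 (k=13, n=2): covers B1=T, B2=T, B3=T, B4=F, B5=S, B6=T, B7=S, B9=F
input #6 (k=4, n=7): covers B1=T, B2=F, B3=T, B4=F, B5=E, B6=T, B7=S, B9=F
input #7 (k=3, n=4): covers B1=F, B2=F, B3=T, B4=F, B5=E, B6=T, B7=S, B9=F
input #8 (k=11, n=6): covers B1=F, B2=F, B3=T, B4=F, B5=E, B6=T, B7=S, B9=F
union over the pool: B1=T, B1=F, B2=T, B2=F, B3=T, B4=F, B5=S, B5=E, B6=T, B7=S, B9=F
uncovered (7 of 18): B3=F, B4=T, B6=F, B7=E, B8=T, B8=F, B9=T

Answer: 7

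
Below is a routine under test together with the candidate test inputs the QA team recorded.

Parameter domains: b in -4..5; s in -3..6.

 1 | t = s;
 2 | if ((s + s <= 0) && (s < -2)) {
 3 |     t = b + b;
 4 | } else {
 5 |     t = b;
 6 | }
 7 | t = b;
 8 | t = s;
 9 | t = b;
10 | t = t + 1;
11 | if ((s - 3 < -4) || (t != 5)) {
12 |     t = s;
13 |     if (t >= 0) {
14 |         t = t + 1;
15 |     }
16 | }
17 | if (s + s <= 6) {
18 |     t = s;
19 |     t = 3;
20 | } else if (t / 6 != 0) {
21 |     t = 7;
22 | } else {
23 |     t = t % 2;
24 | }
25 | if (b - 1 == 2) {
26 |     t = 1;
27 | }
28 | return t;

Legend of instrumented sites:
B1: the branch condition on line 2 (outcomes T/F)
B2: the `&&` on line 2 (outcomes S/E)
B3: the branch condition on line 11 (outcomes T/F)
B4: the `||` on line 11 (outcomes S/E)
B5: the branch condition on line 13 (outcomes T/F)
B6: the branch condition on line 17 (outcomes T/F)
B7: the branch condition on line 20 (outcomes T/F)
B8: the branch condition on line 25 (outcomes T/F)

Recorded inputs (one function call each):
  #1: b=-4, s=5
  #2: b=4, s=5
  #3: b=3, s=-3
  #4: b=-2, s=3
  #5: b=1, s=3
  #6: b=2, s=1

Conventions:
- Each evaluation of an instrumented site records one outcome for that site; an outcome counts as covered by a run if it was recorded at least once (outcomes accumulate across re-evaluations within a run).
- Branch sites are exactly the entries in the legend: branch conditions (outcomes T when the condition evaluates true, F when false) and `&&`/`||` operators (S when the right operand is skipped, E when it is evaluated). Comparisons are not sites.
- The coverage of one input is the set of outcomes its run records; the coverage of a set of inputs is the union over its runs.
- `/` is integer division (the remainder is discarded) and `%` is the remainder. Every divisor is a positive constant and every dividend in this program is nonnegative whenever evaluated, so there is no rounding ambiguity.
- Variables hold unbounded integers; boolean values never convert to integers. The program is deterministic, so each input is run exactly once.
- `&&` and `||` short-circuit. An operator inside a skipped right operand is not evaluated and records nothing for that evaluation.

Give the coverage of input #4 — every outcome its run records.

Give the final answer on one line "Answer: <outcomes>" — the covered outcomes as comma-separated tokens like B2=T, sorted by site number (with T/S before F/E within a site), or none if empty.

Tracing the run of input #4 (b=-2, s=3):
  B2->S, B1->F, B4->E, B3->T, B5->T, B6->T, B8->F
as a set, this run covers: B1=F, B2=S, B3=T, B4=E, B5=T, B6=T, B8=F

Answer: B1=F, B2=S, B3=T, B4=E, B5=T, B6=T, B8=F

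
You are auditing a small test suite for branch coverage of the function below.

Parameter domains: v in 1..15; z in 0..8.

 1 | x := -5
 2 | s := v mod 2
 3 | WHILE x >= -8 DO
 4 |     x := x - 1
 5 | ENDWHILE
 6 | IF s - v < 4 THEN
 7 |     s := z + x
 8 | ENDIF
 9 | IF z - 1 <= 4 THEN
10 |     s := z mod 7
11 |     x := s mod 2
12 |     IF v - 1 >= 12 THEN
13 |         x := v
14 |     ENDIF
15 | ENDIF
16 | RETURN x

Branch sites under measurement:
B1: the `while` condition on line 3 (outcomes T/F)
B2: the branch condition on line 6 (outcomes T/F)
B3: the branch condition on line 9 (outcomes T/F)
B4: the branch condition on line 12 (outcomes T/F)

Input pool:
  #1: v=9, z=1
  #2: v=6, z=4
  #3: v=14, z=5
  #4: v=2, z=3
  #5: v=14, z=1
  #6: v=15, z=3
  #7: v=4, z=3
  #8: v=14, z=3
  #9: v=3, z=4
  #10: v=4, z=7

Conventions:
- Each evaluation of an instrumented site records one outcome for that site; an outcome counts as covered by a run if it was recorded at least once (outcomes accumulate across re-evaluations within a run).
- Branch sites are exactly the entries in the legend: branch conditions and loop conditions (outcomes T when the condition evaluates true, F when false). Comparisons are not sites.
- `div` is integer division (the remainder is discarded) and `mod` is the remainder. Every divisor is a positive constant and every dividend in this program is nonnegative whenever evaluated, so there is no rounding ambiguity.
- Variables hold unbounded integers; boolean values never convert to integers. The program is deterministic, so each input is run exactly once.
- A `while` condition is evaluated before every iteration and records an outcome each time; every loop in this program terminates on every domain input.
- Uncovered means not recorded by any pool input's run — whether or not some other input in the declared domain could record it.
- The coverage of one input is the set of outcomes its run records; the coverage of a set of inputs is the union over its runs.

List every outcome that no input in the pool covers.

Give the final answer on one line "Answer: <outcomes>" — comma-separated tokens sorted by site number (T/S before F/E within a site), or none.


#1 (v=9, z=1) -> B1->T, B1->T, B1->T, B1->T, B1->F, B2->T, B3->T, B4->F; covered: B1=T, B1=F, B2=T, B3=T, B4=F
#2 (v=6, z=4) -> B1->T, B1->T, B1->T, B1->T, B1->F, B2->T, B3->T, B4->F; covered: B1=T, B1=F, B2=T, B3=T, B4=F
#3 (v=14, z=5) -> B1->T, B1->T, B1->T, B1->T, B1->F, B2->T, B3->T, B4->T; covered: B1=T, B1=F, B2=T, B3=T, B4=T
#4 (v=2, z=3) -> B1->T, B1->T, B1->T, B1->T, B1->F, B2->T, B3->T, B4->F; covered: B1=T, B1=F, B2=T, B3=T, B4=F
#5 (v=14, z=1) -> B1->T, B1->T, B1->T, B1->T, B1->F, B2->T, B3->T, B4->T; covered: B1=T, B1=F, B2=T, B3=T, B4=T
#6 (v=15, z=3) -> B1->T, B1->T, B1->T, B1->T, B1->F, B2->T, B3->T, B4->T; covered: B1=T, B1=F, B2=T, B3=T, B4=T
#7 (v=4, z=3) -> B1->T, B1->T, B1->T, B1->T, B1->F, B2->T, B3->T, B4->F; covered: B1=T, B1=F, B2=T, B3=T, B4=F
#8 (v=14, z=3) -> B1->T, B1->T, B1->T, B1->T, B1->F, B2->T, B3->T, B4->T; covered: B1=T, B1=F, B2=T, B3=T, B4=T
#9 (v=3, z=4) -> B1->T, B1->T, B1->T, B1->T, B1->F, B2->T, B3->T, B4->F; covered: B1=T, B1=F, B2=T, B3=T, B4=F
#10 (v=4, z=7) -> B1->T, B1->T, B1->T, B1->T, B1->F, B2->T, B3->F; covered: B1=T, B1=F, B2=T, B3=F
union over the pool: B1=T, B1=F, B2=T, B3=T, B3=F, B4=T, B4=F
uncovered (1 of 8): B2=F
Answer: B2=F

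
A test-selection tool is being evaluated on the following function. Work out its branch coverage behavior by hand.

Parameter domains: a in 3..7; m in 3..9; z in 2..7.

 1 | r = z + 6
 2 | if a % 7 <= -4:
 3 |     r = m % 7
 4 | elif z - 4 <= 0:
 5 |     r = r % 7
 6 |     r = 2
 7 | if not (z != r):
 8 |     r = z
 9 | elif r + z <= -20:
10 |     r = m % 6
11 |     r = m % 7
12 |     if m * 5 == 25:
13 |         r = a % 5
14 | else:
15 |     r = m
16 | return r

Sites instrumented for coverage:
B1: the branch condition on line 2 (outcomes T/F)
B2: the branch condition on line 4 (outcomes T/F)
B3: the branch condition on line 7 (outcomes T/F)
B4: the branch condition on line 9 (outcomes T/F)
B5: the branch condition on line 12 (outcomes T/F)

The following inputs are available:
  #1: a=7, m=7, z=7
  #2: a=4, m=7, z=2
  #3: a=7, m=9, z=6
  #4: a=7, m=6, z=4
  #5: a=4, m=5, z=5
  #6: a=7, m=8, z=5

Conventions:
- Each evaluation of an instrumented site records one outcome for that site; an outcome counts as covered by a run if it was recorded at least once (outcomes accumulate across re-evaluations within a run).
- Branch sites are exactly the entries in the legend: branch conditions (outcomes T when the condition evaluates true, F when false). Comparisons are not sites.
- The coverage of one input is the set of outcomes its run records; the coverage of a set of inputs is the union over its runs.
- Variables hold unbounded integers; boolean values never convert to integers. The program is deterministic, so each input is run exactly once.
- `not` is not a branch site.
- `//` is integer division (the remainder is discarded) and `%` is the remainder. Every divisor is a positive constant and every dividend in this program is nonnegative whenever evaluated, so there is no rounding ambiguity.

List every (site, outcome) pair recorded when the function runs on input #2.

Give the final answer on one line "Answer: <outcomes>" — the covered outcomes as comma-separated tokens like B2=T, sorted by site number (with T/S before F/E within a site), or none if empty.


Running input #2 (a=4, m=7, z=2), event by event:
  B1->F, B2->T, B3->T
deduplicating events, the covered set is: B1=F, B2=T, B3=T
Answer: B1=F, B2=T, B3=T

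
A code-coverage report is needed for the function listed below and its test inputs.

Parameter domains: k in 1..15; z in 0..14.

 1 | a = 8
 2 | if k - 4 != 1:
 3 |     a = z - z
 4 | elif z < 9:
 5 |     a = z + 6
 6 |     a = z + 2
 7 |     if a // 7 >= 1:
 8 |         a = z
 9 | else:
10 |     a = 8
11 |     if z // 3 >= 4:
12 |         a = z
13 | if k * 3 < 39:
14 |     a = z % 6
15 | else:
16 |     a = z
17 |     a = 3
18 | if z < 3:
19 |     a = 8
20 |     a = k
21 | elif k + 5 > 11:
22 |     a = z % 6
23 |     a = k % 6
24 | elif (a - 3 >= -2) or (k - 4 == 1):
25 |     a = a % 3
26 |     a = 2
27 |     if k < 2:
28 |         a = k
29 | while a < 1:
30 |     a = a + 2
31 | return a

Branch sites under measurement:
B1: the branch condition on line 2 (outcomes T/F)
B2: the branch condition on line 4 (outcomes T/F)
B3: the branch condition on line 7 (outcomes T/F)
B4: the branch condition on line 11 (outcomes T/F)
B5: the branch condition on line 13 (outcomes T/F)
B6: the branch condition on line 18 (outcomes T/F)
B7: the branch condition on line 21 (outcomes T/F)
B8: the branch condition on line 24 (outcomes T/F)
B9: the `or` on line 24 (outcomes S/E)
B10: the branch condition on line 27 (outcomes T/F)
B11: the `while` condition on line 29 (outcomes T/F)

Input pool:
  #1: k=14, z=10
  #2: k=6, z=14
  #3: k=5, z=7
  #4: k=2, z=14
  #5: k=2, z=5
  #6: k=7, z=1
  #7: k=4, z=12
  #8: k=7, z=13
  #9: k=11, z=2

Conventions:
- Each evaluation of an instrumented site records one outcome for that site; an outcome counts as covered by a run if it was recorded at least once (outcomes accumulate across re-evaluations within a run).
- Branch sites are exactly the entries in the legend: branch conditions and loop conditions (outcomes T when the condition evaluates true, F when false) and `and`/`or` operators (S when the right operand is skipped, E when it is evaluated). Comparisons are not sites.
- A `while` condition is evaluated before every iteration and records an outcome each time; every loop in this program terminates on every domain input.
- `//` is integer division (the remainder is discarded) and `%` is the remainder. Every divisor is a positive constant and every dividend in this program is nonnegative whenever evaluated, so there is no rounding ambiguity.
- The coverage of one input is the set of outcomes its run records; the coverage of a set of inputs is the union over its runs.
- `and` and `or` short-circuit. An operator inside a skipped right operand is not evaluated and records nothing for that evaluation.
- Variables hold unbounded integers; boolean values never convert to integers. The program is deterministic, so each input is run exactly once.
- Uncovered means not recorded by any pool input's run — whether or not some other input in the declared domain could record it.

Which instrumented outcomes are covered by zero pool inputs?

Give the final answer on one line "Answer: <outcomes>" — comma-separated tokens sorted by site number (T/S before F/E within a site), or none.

run #1 (k=14, z=10) runs B1->T, B5->F, B6->F, B7->T, B11->F; records B1=T, B5=F, B6=F, B7=T, B11=F
run #2 (k=6, z=14) runs B1->T, B5->T, B6->F, B7->F, B9->S, B8->T, B10->F, B11->F; records B1=T, B5=T, B6=F, B7=F, B8=T, B9=S, B10=F, B11=F
run #3 (k=5, z=7) runs B1->F, B2->T, B3->T, B5->T, B6->F, B7->F, B9->S, B8->T, B10->F, B11->F; records B1=F, B2=T, B3=T, B5=T, B6=F, B7=F, B8=T, B9=S, B10=F, B11=F
run #4 (k=2, z=14) runs B1->T, B5->T, B6->F, B7->F, B9->S, B8->T, B10->F, B11->F; records B1=T, B5=T, B6=F, B7=F, B8=T, B9=S, B10=F, B11=F
run #5 (k=2, z=5) runs B1->T, B5->T, B6->F, B7->F, B9->S, B8->T, B10->F, B11->F; records B1=T, B5=T, B6=F, B7=F, B8=T, B9=S, B10=F, B11=F
run #6 (k=7, z=1) runs B1->T, B5->T, B6->T, B11->F; records B1=T, B5=T, B6=T, B11=F
run #7 (k=4, z=12) runs B1->T, B5->T, B6->F, B7->F, B9->E, B8->F, B11->T, B11->F; records B1=T, B5=T, B6=F, B7=F, B8=F, B9=E, B11=T, B11=F
run #8 (k=7, z=13) runs B1->T, B5->T, B6->F, B7->T, B11->F; records B1=T, B5=T, B6=F, B7=T, B11=F
run #9 (k=11, z=2) runs B1->T, B5->T, B6->T, B11->F; records B1=T, B5=T, B6=T, B11=F
union over the pool: B1=T, B1=F, B2=T, B3=T, B5=T, B5=F, B6=T, B6=F, B7=T, B7=F, B8=T, B8=F, B9=S, B9=E, B10=F, B11=T, B11=F
uncovered (5 of 22): B2=F, B3=F, B4=T, B4=F, B10=T

Answer: B2=F, B3=F, B4=T, B4=F, B10=T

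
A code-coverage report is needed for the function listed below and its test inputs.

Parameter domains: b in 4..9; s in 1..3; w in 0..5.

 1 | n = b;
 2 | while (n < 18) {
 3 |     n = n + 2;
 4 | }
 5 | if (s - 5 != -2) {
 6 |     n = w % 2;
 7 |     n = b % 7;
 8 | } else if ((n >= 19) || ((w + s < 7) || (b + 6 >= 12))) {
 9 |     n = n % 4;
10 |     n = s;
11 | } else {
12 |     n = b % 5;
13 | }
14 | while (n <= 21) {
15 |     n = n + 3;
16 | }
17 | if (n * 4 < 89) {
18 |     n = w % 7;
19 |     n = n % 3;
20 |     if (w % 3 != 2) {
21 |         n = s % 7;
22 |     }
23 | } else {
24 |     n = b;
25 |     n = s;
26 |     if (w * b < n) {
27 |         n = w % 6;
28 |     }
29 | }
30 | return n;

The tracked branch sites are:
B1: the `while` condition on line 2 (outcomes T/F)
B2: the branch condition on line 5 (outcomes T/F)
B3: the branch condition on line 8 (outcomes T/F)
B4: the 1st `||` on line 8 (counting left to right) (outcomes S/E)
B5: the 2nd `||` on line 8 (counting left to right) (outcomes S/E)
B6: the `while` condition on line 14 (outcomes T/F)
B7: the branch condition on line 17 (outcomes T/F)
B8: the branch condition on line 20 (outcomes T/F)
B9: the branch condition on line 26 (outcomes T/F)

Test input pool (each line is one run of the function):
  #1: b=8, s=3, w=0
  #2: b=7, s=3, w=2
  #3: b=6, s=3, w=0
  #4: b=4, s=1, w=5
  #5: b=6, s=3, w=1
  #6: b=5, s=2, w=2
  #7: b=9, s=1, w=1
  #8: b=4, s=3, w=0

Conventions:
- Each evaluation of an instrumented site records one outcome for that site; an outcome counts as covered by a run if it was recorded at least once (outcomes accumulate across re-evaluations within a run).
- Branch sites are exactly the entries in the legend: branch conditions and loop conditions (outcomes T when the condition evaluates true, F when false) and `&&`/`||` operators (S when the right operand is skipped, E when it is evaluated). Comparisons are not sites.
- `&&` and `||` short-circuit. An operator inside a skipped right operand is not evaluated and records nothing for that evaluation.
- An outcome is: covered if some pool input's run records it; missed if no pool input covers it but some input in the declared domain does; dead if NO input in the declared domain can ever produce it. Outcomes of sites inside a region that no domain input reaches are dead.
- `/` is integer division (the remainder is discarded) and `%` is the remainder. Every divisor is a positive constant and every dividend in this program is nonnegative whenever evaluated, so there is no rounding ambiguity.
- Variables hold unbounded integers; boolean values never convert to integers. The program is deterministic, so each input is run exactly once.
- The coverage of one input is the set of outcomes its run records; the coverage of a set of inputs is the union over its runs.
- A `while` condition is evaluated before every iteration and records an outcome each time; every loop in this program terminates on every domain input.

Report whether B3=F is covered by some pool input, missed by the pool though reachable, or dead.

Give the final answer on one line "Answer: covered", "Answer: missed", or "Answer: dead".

no pool input records B3=F
but domain input (b=4, s=3, w=4) does record it -> reachable, so missed

Answer: missed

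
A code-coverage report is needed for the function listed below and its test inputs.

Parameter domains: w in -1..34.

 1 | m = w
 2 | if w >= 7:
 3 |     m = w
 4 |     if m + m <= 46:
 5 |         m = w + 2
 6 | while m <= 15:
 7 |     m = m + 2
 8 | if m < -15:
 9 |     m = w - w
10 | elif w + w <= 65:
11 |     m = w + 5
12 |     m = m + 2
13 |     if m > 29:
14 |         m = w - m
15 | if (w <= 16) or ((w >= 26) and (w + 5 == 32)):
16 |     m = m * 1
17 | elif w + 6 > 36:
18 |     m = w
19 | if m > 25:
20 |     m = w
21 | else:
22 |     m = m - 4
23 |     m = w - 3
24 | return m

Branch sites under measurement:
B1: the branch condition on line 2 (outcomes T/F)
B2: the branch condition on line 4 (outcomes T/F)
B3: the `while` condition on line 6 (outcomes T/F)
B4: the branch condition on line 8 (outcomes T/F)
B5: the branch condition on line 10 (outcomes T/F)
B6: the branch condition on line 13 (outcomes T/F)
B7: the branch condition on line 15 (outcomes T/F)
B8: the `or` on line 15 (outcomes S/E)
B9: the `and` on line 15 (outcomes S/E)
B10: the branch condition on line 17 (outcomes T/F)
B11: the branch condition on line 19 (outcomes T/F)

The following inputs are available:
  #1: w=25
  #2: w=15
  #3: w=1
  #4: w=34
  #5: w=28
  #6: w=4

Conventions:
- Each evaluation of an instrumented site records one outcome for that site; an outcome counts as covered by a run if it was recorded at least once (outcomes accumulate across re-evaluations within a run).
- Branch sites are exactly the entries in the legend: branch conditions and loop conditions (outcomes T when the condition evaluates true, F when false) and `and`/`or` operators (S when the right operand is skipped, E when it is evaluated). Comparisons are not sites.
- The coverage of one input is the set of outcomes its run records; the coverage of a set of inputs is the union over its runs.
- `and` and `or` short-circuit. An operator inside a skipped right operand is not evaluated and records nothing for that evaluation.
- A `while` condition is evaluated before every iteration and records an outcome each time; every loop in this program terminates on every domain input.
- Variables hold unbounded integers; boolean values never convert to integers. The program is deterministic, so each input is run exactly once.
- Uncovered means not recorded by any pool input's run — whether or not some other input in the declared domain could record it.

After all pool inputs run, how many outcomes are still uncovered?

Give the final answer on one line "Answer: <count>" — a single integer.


input #1, w=25: outcomes B1=T, B2=F, B3=F, B4=F, B5=T, B6=T, B7=F, B8=E, B9=S, B10=F, B11=F
input #2, w=15: outcomes B1=T, B2=T, B3=F, B4=F, B5=T, B6=F, B7=T, B8=S, B11=F
input #3, w=1: outcomes B1=F, B3=T, B3=F, B4=F, B5=T, B6=F, B7=T, B8=S, B11=F
input #4, w=34: outcomes B1=T, B2=F, B3=F, B4=F, B5=F, B7=F, B8=E, B9=E, B10=T, B11=T
input #5, w=28: outcomes B1=T, B2=F, B3=F, B4=F, B5=T, B6=T, B7=F, B8=E, B9=E, B10=F, B11=F
input #6, w=4: outcomes B1=F, B3=T, B3=F, B4=F, B5=T, B6=F, B7=T, B8=S, B11=F
union over the pool: B1=T, B1=F, B2=T, B2=F, B3=T, B3=F, B4=F, B5=T, B5=F, B6=T, B6=F, B7=T, B7=F, B8=S, B8=E, B9=S, B9=E, B10=T, B10=F, B11=T, B11=F
uncovered (1 of 22): B4=T
Answer: 1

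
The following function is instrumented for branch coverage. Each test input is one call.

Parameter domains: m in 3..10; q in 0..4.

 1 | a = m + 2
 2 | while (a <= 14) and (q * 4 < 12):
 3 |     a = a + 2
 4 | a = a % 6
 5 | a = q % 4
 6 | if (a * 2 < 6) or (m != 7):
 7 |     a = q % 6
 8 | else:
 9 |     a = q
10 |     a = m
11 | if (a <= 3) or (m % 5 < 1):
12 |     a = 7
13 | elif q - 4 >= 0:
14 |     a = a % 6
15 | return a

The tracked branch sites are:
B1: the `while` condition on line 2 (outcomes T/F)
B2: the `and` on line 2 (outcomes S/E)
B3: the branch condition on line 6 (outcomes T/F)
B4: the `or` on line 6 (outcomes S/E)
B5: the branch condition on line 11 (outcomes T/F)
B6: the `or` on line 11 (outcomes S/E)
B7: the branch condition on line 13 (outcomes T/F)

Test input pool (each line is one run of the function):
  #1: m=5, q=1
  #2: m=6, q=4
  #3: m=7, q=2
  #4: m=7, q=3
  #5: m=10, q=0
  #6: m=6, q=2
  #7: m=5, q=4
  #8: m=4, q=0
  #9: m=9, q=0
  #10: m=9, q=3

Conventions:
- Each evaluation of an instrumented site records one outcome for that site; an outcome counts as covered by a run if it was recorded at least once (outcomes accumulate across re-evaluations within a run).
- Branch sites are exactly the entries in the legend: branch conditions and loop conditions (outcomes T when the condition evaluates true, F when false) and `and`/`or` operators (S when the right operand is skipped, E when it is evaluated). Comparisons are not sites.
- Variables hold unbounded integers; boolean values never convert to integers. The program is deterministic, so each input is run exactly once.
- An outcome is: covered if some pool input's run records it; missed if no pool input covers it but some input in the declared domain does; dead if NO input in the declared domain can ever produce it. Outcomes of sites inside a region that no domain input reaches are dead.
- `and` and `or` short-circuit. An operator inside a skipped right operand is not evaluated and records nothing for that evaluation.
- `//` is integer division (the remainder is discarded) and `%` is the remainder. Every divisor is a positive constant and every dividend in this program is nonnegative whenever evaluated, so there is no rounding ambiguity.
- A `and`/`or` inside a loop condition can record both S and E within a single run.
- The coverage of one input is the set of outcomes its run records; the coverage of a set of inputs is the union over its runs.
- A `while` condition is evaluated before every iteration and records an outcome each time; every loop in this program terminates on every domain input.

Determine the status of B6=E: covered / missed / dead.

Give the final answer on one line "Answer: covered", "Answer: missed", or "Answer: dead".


B6=E is recorded by pool input(s) 2, 4, 7 -> covered
Answer: covered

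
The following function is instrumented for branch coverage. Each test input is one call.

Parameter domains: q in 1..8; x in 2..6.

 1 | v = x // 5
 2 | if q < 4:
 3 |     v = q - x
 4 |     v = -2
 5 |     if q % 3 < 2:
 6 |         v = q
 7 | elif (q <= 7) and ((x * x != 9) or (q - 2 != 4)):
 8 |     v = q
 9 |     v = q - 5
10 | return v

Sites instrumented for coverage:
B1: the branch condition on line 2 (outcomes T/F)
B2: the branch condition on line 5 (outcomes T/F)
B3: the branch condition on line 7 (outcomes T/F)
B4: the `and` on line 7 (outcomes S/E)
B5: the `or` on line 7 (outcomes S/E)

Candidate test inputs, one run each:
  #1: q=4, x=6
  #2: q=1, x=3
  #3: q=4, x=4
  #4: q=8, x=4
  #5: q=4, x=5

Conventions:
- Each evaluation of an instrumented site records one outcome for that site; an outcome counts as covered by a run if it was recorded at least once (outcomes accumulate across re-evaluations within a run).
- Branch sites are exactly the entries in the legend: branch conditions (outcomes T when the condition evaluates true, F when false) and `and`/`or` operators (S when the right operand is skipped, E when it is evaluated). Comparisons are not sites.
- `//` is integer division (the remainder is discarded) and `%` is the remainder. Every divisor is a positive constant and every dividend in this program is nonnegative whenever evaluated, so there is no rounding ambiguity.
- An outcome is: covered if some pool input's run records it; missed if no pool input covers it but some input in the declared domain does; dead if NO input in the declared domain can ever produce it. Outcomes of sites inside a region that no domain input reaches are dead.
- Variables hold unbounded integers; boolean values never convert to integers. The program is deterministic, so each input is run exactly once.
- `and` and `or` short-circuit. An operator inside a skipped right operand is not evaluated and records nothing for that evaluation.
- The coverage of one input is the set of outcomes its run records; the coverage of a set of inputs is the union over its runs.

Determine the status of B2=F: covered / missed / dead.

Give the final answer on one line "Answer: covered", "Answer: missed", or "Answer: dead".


no pool input records B2=F
but domain input (q=2, x=2) does record it -> reachable, so missed
Answer: missed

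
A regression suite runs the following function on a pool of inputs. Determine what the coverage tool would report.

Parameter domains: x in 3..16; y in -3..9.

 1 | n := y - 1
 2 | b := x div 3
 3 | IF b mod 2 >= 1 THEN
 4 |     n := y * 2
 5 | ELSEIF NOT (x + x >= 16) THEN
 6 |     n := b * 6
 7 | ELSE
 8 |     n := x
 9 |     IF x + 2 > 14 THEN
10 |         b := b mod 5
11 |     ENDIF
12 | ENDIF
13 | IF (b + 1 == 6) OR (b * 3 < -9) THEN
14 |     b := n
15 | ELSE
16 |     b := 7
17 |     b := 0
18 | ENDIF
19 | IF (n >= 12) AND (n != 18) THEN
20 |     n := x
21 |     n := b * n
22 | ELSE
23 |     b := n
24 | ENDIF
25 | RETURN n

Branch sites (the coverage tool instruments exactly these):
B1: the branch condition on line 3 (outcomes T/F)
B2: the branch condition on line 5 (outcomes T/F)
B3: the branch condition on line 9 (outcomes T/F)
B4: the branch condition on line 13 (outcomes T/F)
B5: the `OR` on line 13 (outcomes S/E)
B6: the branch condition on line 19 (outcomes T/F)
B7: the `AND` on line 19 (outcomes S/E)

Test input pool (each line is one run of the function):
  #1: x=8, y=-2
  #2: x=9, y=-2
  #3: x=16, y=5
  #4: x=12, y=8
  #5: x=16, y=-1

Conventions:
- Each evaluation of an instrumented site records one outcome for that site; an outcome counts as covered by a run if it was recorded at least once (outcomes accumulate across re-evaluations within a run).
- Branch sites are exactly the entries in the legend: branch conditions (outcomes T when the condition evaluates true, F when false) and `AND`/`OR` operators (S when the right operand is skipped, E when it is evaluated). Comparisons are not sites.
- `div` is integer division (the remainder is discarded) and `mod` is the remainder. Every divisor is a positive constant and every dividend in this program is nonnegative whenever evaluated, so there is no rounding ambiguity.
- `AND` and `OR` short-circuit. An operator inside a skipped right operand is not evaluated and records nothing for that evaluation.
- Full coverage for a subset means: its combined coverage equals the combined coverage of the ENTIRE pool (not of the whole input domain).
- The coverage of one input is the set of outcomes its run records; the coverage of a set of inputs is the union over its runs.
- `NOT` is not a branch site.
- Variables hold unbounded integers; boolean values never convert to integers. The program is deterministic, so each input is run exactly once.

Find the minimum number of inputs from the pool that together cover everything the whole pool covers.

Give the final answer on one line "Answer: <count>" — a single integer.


#1 (x=8, y=-2) -> covered: B1=F, B2=F, B3=F, B4=F, B5=E, B6=F, B7=S
#2 (x=9, y=-2) -> covered: B1=T, B4=F, B5=E, B6=F, B7=S
#3 (x=16, y=5) -> covered: B1=T, B4=T, B5=S, B6=F, B7=S
#4 (x=12, y=8) -> covered: B1=F, B2=F, B3=F, B4=F, B5=E, B6=T, B7=E
#5 (x=16, y=-1) -> covered: B1=T, B4=T, B5=S, B6=F, B7=S
together the pool reaches 12 outcomes: B1=T, B1=F, B2=F, B3=F, B4=T, B4=F, B5=S, B5=E, B6=T, B6=F, B7=S, B7=E
every size-1 subset falls short of the 12 outcomes (best: 7/12)
at size 2, {3, 4} reaches all 12 outcomes; every lexicographically earlier size-2 subset fails
Answer: 2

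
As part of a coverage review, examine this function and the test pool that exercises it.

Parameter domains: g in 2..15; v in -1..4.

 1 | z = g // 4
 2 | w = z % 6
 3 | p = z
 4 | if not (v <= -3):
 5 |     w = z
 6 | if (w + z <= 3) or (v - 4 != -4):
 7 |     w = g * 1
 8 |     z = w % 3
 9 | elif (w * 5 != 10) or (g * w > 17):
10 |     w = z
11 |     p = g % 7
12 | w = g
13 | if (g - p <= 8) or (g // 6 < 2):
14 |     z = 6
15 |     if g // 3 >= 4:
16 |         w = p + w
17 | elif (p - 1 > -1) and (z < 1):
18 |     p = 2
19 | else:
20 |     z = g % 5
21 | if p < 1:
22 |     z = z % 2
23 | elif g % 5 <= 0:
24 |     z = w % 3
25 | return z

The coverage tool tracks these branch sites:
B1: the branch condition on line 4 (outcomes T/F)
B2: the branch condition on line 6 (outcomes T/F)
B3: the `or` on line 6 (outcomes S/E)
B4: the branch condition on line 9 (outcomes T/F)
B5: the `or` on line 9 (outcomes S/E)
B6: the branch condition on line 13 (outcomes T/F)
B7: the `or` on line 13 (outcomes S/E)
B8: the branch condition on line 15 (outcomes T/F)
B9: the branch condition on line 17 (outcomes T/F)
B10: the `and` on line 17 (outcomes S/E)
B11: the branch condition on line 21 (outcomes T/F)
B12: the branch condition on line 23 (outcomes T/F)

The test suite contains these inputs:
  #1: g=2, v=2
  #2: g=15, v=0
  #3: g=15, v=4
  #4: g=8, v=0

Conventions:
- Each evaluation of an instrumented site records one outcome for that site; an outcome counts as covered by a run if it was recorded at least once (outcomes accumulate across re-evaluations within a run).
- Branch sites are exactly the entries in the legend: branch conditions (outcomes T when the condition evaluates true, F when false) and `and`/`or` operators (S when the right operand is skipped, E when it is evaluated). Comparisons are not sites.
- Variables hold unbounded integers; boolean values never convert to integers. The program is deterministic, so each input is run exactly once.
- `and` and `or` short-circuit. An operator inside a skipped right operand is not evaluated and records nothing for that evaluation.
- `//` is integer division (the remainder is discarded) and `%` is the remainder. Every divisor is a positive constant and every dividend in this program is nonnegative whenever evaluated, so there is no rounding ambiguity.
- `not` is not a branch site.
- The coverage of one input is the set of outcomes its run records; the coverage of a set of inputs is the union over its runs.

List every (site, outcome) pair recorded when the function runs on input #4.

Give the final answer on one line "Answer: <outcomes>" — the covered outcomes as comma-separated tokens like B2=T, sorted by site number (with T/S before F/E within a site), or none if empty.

Tracing the run of input #4 (g=8, v=0):
  B1->T, B3->E, B2->F, B5->E, B4->F, B7->S, B6->T, B8->F, B11->F, B12->F
collecting distinct outcomes: B1=T, B2=F, B3=E, B4=F, B5=E, B6=T, B7=S, B8=F, B11=F, B12=F

Answer: B1=T, B2=F, B3=E, B4=F, B5=E, B6=T, B7=S, B8=F, B11=F, B12=F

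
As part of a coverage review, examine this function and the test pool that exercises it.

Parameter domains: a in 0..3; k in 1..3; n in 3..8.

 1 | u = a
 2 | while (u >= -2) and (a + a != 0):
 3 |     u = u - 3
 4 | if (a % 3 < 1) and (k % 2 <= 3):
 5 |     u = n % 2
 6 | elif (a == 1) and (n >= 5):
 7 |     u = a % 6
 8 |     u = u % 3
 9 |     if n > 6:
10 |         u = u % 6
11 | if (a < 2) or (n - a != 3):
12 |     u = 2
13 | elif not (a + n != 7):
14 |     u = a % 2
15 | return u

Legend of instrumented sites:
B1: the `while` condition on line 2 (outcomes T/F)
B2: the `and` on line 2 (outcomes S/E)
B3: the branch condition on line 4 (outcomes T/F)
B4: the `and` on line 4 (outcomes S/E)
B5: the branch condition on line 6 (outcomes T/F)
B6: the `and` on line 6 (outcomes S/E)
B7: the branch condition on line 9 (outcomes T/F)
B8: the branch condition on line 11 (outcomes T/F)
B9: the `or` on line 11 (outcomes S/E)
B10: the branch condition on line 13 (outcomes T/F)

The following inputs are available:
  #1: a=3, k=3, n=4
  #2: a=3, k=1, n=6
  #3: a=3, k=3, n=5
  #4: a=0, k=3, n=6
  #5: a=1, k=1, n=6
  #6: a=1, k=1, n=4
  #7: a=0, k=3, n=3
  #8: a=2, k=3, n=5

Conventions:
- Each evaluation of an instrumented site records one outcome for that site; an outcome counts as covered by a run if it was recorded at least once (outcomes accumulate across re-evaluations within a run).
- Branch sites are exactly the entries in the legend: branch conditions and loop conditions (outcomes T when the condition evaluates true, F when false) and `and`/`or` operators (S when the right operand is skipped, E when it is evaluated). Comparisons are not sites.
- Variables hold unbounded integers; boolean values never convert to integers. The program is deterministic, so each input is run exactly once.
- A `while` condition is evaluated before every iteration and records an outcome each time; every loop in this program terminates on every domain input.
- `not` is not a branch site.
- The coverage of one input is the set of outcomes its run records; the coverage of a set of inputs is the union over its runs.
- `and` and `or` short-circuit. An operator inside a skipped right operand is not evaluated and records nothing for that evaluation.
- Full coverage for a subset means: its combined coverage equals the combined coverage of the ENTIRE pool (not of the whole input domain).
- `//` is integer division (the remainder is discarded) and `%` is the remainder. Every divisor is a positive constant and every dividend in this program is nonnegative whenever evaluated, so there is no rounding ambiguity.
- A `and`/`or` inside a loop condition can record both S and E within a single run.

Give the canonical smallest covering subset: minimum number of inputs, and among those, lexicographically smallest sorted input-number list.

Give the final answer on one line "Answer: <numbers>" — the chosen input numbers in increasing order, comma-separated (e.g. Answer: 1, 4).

input #1, a=3, k=3, n=4: outcomes B1=T, B1=F, B2=S, B2=E, B3=T, B4=E, B8=T, B9=E
input #2, a=3, k=1, n=6: outcomes B1=T, B1=F, B2=S, B2=E, B3=T, B4=E, B8=F, B9=E, B10=F
input #3, a=3, k=3, n=5: outcomes B1=T, B1=F, B2=S, B2=E, B3=T, B4=E, B8=T, B9=E
input #4, a=0, k=3, n=6: outcomes B1=F, B2=E, B3=T, B4=E, B8=T, B9=S
input #5, a=1, k=1, n=6: outcomes B1=T, B1=F, B2=S, B2=E, B3=F, B4=S, B5=T, B6=E, B7=F, B8=T, B9=S
input #6, a=1, k=1, n=4: outcomes B1=T, B1=F, B2=S, B2=E, B3=F, B4=S, B5=F, B6=E, B8=T, B9=S
input #7, a=0, k=3, n=3: outcomes B1=F, B2=E, B3=T, B4=E, B8=T, B9=S
input #8, a=2, k=3, n=5: outcomes B1=T, B1=F, B2=S, B2=E, B3=F, B4=S, B5=F, B6=S, B8=F, B9=E, B10=T
the full pool covers 19 outcomes: B1=T, B1=F, B2=S, B2=E, B3=T, B3=F, B4=S, B4=E, B5=T, B5=F, B6=S, B6=E, B7=F, B8=T, B8=F, B9=S, B9=E, B10=T, B10=F
checked all size-1 subsets: none covers 19 outcomes (max 11/19)
checked all size-2 subsets: none covers 19 outcomes (max 16/19)
inputs {2, 5, 8} (size 3) cover everything; no size-3 subset with a lexicographically smaller index list covers all 19

Answer: 2, 5, 8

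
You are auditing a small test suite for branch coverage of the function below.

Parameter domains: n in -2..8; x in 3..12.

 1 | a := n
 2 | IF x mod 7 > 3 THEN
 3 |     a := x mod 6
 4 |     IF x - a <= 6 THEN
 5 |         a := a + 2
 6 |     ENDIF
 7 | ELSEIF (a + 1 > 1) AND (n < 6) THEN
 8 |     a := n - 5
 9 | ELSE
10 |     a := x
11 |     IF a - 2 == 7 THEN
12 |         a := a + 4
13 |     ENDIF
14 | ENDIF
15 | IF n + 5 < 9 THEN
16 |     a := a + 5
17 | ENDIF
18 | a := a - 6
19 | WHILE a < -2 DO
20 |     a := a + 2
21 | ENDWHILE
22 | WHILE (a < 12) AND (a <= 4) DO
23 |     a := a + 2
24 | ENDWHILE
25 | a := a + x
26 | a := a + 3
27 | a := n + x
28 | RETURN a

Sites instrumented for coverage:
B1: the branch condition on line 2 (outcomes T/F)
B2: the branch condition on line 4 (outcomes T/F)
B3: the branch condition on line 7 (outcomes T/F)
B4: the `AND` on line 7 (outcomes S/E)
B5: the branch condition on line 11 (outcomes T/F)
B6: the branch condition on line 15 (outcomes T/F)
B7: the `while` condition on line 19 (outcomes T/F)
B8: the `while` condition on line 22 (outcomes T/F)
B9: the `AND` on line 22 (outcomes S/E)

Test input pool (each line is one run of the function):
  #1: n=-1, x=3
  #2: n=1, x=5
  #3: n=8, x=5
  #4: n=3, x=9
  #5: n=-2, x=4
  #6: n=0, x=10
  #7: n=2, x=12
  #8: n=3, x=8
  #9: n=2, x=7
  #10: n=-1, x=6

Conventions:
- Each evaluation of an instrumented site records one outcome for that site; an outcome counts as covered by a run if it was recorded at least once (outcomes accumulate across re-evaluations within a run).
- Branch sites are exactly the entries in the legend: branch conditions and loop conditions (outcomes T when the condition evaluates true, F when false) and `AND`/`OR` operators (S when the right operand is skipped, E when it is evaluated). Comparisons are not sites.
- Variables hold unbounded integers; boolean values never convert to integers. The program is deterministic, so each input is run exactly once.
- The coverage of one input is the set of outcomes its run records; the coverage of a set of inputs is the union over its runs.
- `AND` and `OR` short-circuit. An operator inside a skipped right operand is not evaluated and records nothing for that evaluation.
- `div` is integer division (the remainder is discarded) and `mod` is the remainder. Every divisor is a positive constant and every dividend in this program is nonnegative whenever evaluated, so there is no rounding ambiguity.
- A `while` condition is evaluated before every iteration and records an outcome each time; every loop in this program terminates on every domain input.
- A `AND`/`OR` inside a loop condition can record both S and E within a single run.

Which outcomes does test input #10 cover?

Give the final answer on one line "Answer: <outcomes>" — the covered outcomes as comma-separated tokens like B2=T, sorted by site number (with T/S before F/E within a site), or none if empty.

Event log for input #10 (n=-1, x=6):
  B1->T, B2->T, B6->T, B7->F, B9->E, B8->T, B9->E, B8->T, B9->E, B8->F
deduplicating events, the covered set is: B1=T, B2=T, B6=T, B7=F, B8=T, B8=F, B9=E

Answer: B1=T, B2=T, B6=T, B7=F, B8=T, B8=F, B9=E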